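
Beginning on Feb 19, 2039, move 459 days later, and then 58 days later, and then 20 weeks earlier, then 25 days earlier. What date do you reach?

February 6, 2040

Counting forward 459 days from February 19, 2039:
February has 28 days, so 28 − 19 = 9 days remain after February 19, 2039; 459 − 9 = 450 left.
March 2039 has 31 days: 450 − 31 = 419 left.
April 2039 has 30 days: 419 − 30 = 389 left.
May 2039 has 31 days: 389 − 31 = 358 left.
June 2039 has 30 days: 358 − 30 = 328 left.
July 2039 has 31 days: 328 − 31 = 297 left.
August 2039 has 31 days: 297 − 31 = 266 left.
September 2039 has 30 days: 266 − 30 = 236 left.
October 2039 has 31 days: 236 − 31 = 205 left.
November 2039 has 30 days: 205 − 30 = 175 left.
December 2039 has 31 days: 175 − 31 = 144 left.
January 2040 has 31 days: 144 − 31 = 113 left.
February 2040 has 29 days (2040 is a leap year): 113 − 29 = 84 left.
March 2040 has 31 days: 84 − 31 = 53 left.
April 2040 has 30 days: 53 − 30 = 23 left.
23 days into May 2040 → May 23, 2040.
Counting forward 58 days from May 23, 2040:
May has 31 days, so 31 − 23 = 8 days remain after May 23, 2040; 58 − 8 = 50 left.
June 2040 has 30 days: 50 − 30 = 20 left.
20 days into July 2040 → July 20, 2040.
Counting back 20 weeks (= 140 days) from July 20, 2040:
Going back 20 days from July 20, 2040 reaches the end of the previous month; 140 − 20 = 120 left.
June 2040 has 30 days: 120 − 30 = 90 left.
May 2040 has 31 days: 90 − 31 = 59 left.
April 2040 has 30 days: 59 − 30 = 29 left.
March 2040 has 31 days; 31 − 29 = 2 → March 2, 2040.
Subtracting 25 days from March 2, 2040:
Going back 2 days from March 2, 2040 reaches the end of the previous month; 25 − 2 = 23 left.
February 2040 has 29 days; 29 − 23 = 6 → February 6, 2040.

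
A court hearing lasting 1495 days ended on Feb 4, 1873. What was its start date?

January 1, 1869

Going back 1495 days from February 4, 1873.
Going back 4 days from February 4, 1873 reaches the end of the previous month; 1495 − 4 = 1491 left.
January 1873 has 31 days: 1491 − 31 = 1460 left.
December 1872 has 31 days: 1460 − 31 = 1429 left.
November 1872 has 30 days: 1429 − 30 = 1399 left.
October 1872 has 31 days: 1399 − 31 = 1368 left.
September 1872 has 30 days: 1368 − 30 = 1338 left.
August 1872 has 31 days: 1338 − 31 = 1307 left.
July 1872 has 31 days: 1307 − 31 = 1276 left.
June 1872 has 30 days: 1276 − 30 = 1246 left.
May 1872 has 31 days: 1246 − 31 = 1215 left.
April 1872 has 30 days: 1215 − 30 = 1185 left.
March 1872 has 31 days: 1185 − 31 = 1154 left.
February 1872 has 29 days (1872 is a leap year): 1154 − 29 = 1125 left.
January 1872 has 31 days: 1125 − 31 = 1094 left.
December 1871 has 31 days: 1094 − 31 = 1063 left.
November 1871 has 30 days: 1063 − 30 = 1033 left.
October 1871 has 31 days: 1033 − 31 = 1002 left.
September 1871 has 30 days: 1002 − 30 = 972 left.
August 1871 has 31 days: 972 − 31 = 941 left.
July 1871 has 31 days: 941 − 31 = 910 left.
June 1871 has 30 days: 910 − 30 = 880 left.
May 1871 has 31 days: 880 − 31 = 849 left.
April 1871 has 30 days: 849 − 30 = 819 left.
March 1871 has 31 days: 819 − 31 = 788 left.
February 1871 has 28 days (1871 is not a leap year): 788 − 28 = 760 left.
January 1871 has 31 days: 760 − 31 = 729 left.
December 1870 has 31 days: 729 − 31 = 698 left.
November 1870 has 30 days: 698 − 30 = 668 left.
October 1870 has 31 days: 668 − 31 = 637 left.
September 1870 has 30 days: 637 − 30 = 607 left.
August 1870 has 31 days: 607 − 31 = 576 left.
July 1870 has 31 days: 576 − 31 = 545 left.
June 1870 has 30 days: 545 − 30 = 515 left.
May 1870 has 31 days: 515 − 31 = 484 left.
April 1870 has 30 days: 484 − 30 = 454 left.
March 1870 has 31 days: 454 − 31 = 423 left.
February 1870 has 28 days (1870 is not a leap year): 423 − 28 = 395 left.
January 1870 has 31 days: 395 − 31 = 364 left.
December 1869 has 31 days: 364 − 31 = 333 left.
November 1869 has 30 days: 333 − 30 = 303 left.
October 1869 has 31 days: 303 − 31 = 272 left.
September 1869 has 30 days: 272 − 30 = 242 left.
August 1869 has 31 days: 242 − 31 = 211 left.
July 1869 has 31 days: 211 − 31 = 180 left.
June 1869 has 30 days: 180 − 30 = 150 left.
May 1869 has 31 days: 150 − 31 = 119 left.
April 1869 has 30 days: 119 − 30 = 89 left.
March 1869 has 31 days: 89 − 31 = 58 left.
February 1869 has 28 days (1869 is not a leap year): 58 − 28 = 30 left.
January 1869 has 31 days; 31 − 30 = 1 → January 1, 1869.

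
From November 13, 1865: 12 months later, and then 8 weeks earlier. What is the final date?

September 18, 1866

Counting forward 12 months from November 13, 1865:
month 11 + 12 = 23, which is month 11 of year 1866 → November 1866.
Day 13 is valid in November, giving November 13, 1866.
Counting back 8 weeks (= 56 days) from November 13, 1866:
Going back 13 days from November 13, 1866 reaches the end of the previous month; 56 − 13 = 43 left.
October 1866 has 31 days: 43 − 31 = 12 left.
September 1866 has 30 days; 30 − 12 = 18 → September 18, 1866.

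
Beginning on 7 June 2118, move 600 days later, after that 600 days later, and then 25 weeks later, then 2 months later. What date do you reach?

May 13, 2122

Advancing 600 days from June 7, 2118:
June has 30 days, so 30 − 7 = 23 days remain after June 7, 2118; 600 − 23 = 577 left.
July 2118 has 31 days: 577 − 31 = 546 left.
August 2118 has 31 days: 546 − 31 = 515 left.
September 2118 has 30 days: 515 − 30 = 485 left.
October 2118 has 31 days: 485 − 31 = 454 left.
November 2118 has 30 days: 454 − 30 = 424 left.
December 2118 has 31 days: 424 − 31 = 393 left.
January 2119 has 31 days: 393 − 31 = 362 left.
February 2119 has 28 days (2119 is not a leap year): 362 − 28 = 334 left.
March 2119 has 31 days: 334 − 31 = 303 left.
April 2119 has 30 days: 303 − 30 = 273 left.
May 2119 has 31 days: 273 − 31 = 242 left.
June 2119 has 30 days: 242 − 30 = 212 left.
July 2119 has 31 days: 212 − 31 = 181 left.
August 2119 has 31 days: 181 − 31 = 150 left.
September 2119 has 30 days: 150 − 30 = 120 left.
October 2119 has 31 days: 120 − 31 = 89 left.
November 2119 has 30 days: 89 − 30 = 59 left.
December 2119 has 31 days: 59 − 31 = 28 left.
28 days into January 2120 → January 28, 2120.
Adding 600 days from January 28, 2120:
January has 31 days, so 31 − 28 = 3 days remain after January 28, 2120; 600 − 3 = 597 left.
February 2120 has 29 days (2120 is a leap year): 597 − 29 = 568 left.
March 2120 has 31 days: 568 − 31 = 537 left.
April 2120 has 30 days: 537 − 30 = 507 left.
May 2120 has 31 days: 507 − 31 = 476 left.
June 2120 has 30 days: 476 − 30 = 446 left.
July 2120 has 31 days: 446 − 31 = 415 left.
August 2120 has 31 days: 415 − 31 = 384 left.
September 2120 has 30 days: 384 − 30 = 354 left.
October 2120 has 31 days: 354 − 31 = 323 left.
November 2120 has 30 days: 323 − 30 = 293 left.
December 2120 has 31 days: 293 − 31 = 262 left.
January 2121 has 31 days: 262 − 31 = 231 left.
February 2121 has 28 days (2121 is not a leap year): 231 − 28 = 203 left.
March 2121 has 31 days: 203 − 31 = 172 left.
April 2121 has 30 days: 172 − 30 = 142 left.
May 2121 has 31 days: 142 − 31 = 111 left.
June 2121 has 30 days: 111 − 30 = 81 left.
July 2121 has 31 days: 81 − 31 = 50 left.
August 2121 has 31 days: 50 − 31 = 19 left.
19 days into September 2121 → September 19, 2121.
Adding 25 weeks (= 175 days) from September 19, 2121:
September has 30 days, so 30 − 19 = 11 days remain after September 19, 2121; 175 − 11 = 164 left.
October 2121 has 31 days: 164 − 31 = 133 left.
November 2121 has 30 days: 133 − 30 = 103 left.
December 2121 has 31 days: 103 − 31 = 72 left.
January 2122 has 31 days: 72 − 31 = 41 left.
February 2122 has 28 days (2122 is not a leap year): 41 − 28 = 13 left.
13 days into March 2122 → March 13, 2122.
Adding 2 months from March 13, 2122:
month 3 + 2 = 5 → May 2122.
Day 13 is valid in May, giving May 13, 2122.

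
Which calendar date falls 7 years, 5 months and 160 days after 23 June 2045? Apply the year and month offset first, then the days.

May 2, 2053

Advancing 7 years, 5 months and 160 days from June 23, 2045: first the month/year part, then the days.
+7 years → 2052; month 6 + 5 = 11 → November 2052.
Day 23 is valid in November, giving November 23, 2052.
Now add 160 days from November 23, 2052.
November has 30 days, so 30 − 23 = 7 days remain after November 23, 2052; 160 − 7 = 153 left.
December 2052 has 31 days: 153 − 31 = 122 left.
January 2053 has 31 days: 122 − 31 = 91 left.
February 2053 has 28 days (2053 is not a leap year): 91 − 28 = 63 left.
March 2053 has 31 days: 63 − 31 = 32 left.
April 2053 has 30 days: 32 − 30 = 2 left.
2 days into May 2053 → May 2, 2053.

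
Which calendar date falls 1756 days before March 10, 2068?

Counting back 1756 days from March 10, 2068.
Going back 10 days from March 10, 2068 reaches the end of the previous month; 1756 − 10 = 1746 left.
February 2068 has 29 days (2068 is a leap year): 1746 − 29 = 1717 left.
January 2068 has 31 days: 1717 − 31 = 1686 left.
December 2067 has 31 days: 1686 − 31 = 1655 left.
November 2067 has 30 days: 1655 − 30 = 1625 left.
October 2067 has 31 days: 1625 − 31 = 1594 left.
September 2067 has 30 days: 1594 − 30 = 1564 left.
August 2067 has 31 days: 1564 − 31 = 1533 left.
July 2067 has 31 days: 1533 − 31 = 1502 left.
June 2067 has 30 days: 1502 − 30 = 1472 left.
May 2067 has 31 days: 1472 − 31 = 1441 left.
April 2067 has 30 days: 1441 − 30 = 1411 left.
March 2067 has 31 days: 1411 − 31 = 1380 left.
February 2067 has 28 days (2067 is not a leap year): 1380 − 28 = 1352 left.
January 2067 has 31 days: 1352 − 31 = 1321 left.
December 2066 has 31 days: 1321 − 31 = 1290 left.
November 2066 has 30 days: 1290 − 30 = 1260 left.
October 2066 has 31 days: 1260 − 31 = 1229 left.
September 2066 has 30 days: 1229 − 30 = 1199 left.
August 2066 has 31 days: 1199 − 31 = 1168 left.
July 2066 has 31 days: 1168 − 31 = 1137 left.
June 2066 has 30 days: 1137 − 30 = 1107 left.
May 2066 has 31 days: 1107 − 31 = 1076 left.
April 2066 has 30 days: 1076 − 30 = 1046 left.
March 2066 has 31 days: 1046 − 31 = 1015 left.
February 2066 has 28 days (2066 is not a leap year): 1015 − 28 = 987 left.
January 2066 has 31 days: 987 − 31 = 956 left.
December 2065 has 31 days: 956 − 31 = 925 left.
November 2065 has 30 days: 925 − 30 = 895 left.
October 2065 has 31 days: 895 − 31 = 864 left.
September 2065 has 30 days: 864 − 30 = 834 left.
August 2065 has 31 days: 834 − 31 = 803 left.
July 2065 has 31 days: 803 − 31 = 772 left.
June 2065 has 30 days: 772 − 30 = 742 left.
May 2065 has 31 days: 742 − 31 = 711 left.
April 2065 has 30 days: 711 − 30 = 681 left.
March 2065 has 31 days: 681 − 31 = 650 left.
February 2065 has 28 days (2065 is not a leap year): 650 − 28 = 622 left.
January 2065 has 31 days: 622 − 31 = 591 left.
December 2064 has 31 days: 591 − 31 = 560 left.
November 2064 has 30 days: 560 − 30 = 530 left.
October 2064 has 31 days: 530 − 31 = 499 left.
September 2064 has 30 days: 499 − 30 = 469 left.
August 2064 has 31 days: 469 − 31 = 438 left.
July 2064 has 31 days: 438 − 31 = 407 left.
June 2064 has 30 days: 407 − 30 = 377 left.
May 2064 has 31 days: 377 − 31 = 346 left.
April 2064 has 30 days: 346 − 30 = 316 left.
March 2064 has 31 days: 316 − 31 = 285 left.
February 2064 has 29 days (2064 is a leap year): 285 − 29 = 256 left.
January 2064 has 31 days: 256 − 31 = 225 left.
December 2063 has 31 days: 225 − 31 = 194 left.
November 2063 has 30 days: 194 − 30 = 164 left.
October 2063 has 31 days: 164 − 31 = 133 left.
September 2063 has 30 days: 133 − 30 = 103 left.
August 2063 has 31 days: 103 − 31 = 72 left.
July 2063 has 31 days: 72 − 31 = 41 left.
June 2063 has 30 days: 41 − 30 = 11 left.
May 2063 has 31 days; 31 − 11 = 20 → May 20, 2063.

May 20, 2063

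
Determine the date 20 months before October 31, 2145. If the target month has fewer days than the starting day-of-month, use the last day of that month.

Counting back 20 months from October 31, 2145.
month 10 − 20 = -10, which is month 2 of year 2144 → February 2144.
February 2144 has only 29 days (2144 is a leap year — relevant if February), and the start was day 31, so the date clamps to February 29, 2144.

February 29, 2144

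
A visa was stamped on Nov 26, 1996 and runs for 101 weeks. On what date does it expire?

Counting forward 101 weeks = 707 days from November 26, 1996.
November has 30 days, so 30 − 26 = 4 days remain after November 26, 1996; 707 − 4 = 703 left.
December 1996 has 31 days: 703 − 31 = 672 left.
January 1997 has 31 days: 672 − 31 = 641 left.
February 1997 has 28 days (1997 is not a leap year): 641 − 28 = 613 left.
March 1997 has 31 days: 613 − 31 = 582 left.
April 1997 has 30 days: 582 − 30 = 552 left.
May 1997 has 31 days: 552 − 31 = 521 left.
June 1997 has 30 days: 521 − 30 = 491 left.
July 1997 has 31 days: 491 − 31 = 460 left.
August 1997 has 31 days: 460 − 31 = 429 left.
September 1997 has 30 days: 429 − 30 = 399 left.
October 1997 has 31 days: 399 − 31 = 368 left.
November 1997 has 30 days: 368 − 30 = 338 left.
December 1997 has 31 days: 338 − 31 = 307 left.
January 1998 has 31 days: 307 − 31 = 276 left.
February 1998 has 28 days (1998 is not a leap year): 276 − 28 = 248 left.
March 1998 has 31 days: 248 − 31 = 217 left.
April 1998 has 30 days: 217 − 30 = 187 left.
May 1998 has 31 days: 187 − 31 = 156 left.
June 1998 has 30 days: 156 − 30 = 126 left.
July 1998 has 31 days: 126 − 31 = 95 left.
August 1998 has 31 days: 95 − 31 = 64 left.
September 1998 has 30 days: 64 − 30 = 34 left.
October 1998 has 31 days: 34 − 31 = 3 left.
3 days into November 1998 → November 3, 1998.

November 3, 1998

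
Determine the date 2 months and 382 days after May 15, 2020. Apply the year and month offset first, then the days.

August 1, 2021

Advancing 2 months and 382 days from May 15, 2020: first the month/year part, then the days.
month 5 + 2 = 7 → July 2020.
Day 15 is valid in July, giving July 15, 2020.
Now add 382 days from July 15, 2020.
July has 31 days, so 31 − 15 = 16 days remain after July 15, 2020; 382 − 16 = 366 left.
August 2020 has 31 days: 366 − 31 = 335 left.
September 2020 has 30 days: 335 − 30 = 305 left.
October 2020 has 31 days: 305 − 31 = 274 left.
November 2020 has 30 days: 274 − 30 = 244 left.
December 2020 has 31 days: 244 − 31 = 213 left.
January 2021 has 31 days: 213 − 31 = 182 left.
February 2021 has 28 days (2021 is not a leap year): 182 − 28 = 154 left.
March 2021 has 31 days: 154 − 31 = 123 left.
April 2021 has 30 days: 123 − 30 = 93 left.
May 2021 has 31 days: 93 − 31 = 62 left.
June 2021 has 30 days: 62 − 30 = 32 left.
July 2021 has 31 days: 32 − 31 = 1 left.
1 day into August 2021 → August 1, 2021.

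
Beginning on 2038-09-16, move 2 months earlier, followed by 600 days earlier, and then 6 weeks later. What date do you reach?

January 4, 2037

Subtracting 2 months from September 16, 2038:
month 9 − 2 = 7 → July 2038.
Day 16 is valid in July, giving July 16, 2038.
Going back 600 days from July 16, 2038:
Going back 16 days from July 16, 2038 reaches the end of the previous month; 600 − 16 = 584 left.
June 2038 has 30 days: 584 − 30 = 554 left.
May 2038 has 31 days: 554 − 31 = 523 left.
April 2038 has 30 days: 523 − 30 = 493 left.
March 2038 has 31 days: 493 − 31 = 462 left.
February 2038 has 28 days (2038 is not a leap year): 462 − 28 = 434 left.
January 2038 has 31 days: 434 − 31 = 403 left.
December 2037 has 31 days: 403 − 31 = 372 left.
November 2037 has 30 days: 372 − 30 = 342 left.
October 2037 has 31 days: 342 − 31 = 311 left.
September 2037 has 30 days: 311 − 30 = 281 left.
August 2037 has 31 days: 281 − 31 = 250 left.
July 2037 has 31 days: 250 − 31 = 219 left.
June 2037 has 30 days: 219 − 30 = 189 left.
May 2037 has 31 days: 189 − 31 = 158 left.
April 2037 has 30 days: 158 − 30 = 128 left.
March 2037 has 31 days: 128 − 31 = 97 left.
February 2037 has 28 days (2037 is not a leap year): 97 − 28 = 69 left.
January 2037 has 31 days: 69 − 31 = 38 left.
December 2036 has 31 days: 38 − 31 = 7 left.
November 2036 has 30 days; 30 − 7 = 23 → November 23, 2036.
Advancing 6 weeks (= 42 days) from November 23, 2036:
November has 30 days, so 30 − 23 = 7 days remain after November 23, 2036; 42 − 7 = 35 left.
December 2036 has 31 days: 35 − 31 = 4 left.
4 days into January 2037 → January 4, 2037.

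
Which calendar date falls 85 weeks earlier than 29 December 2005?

Going back 85 weeks = 595 days from December 29, 2005.
Going back 29 days from December 29, 2005 reaches the end of the previous month; 595 − 29 = 566 left.
November 2005 has 30 days: 566 − 30 = 536 left.
October 2005 has 31 days: 536 − 31 = 505 left.
September 2005 has 30 days: 505 − 30 = 475 left.
August 2005 has 31 days: 475 − 31 = 444 left.
July 2005 has 31 days: 444 − 31 = 413 left.
June 2005 has 30 days: 413 − 30 = 383 left.
May 2005 has 31 days: 383 − 31 = 352 left.
April 2005 has 30 days: 352 − 30 = 322 left.
March 2005 has 31 days: 322 − 31 = 291 left.
February 2005 has 28 days (2005 is not a leap year): 291 − 28 = 263 left.
January 2005 has 31 days: 263 − 31 = 232 left.
December 2004 has 31 days: 232 − 31 = 201 left.
November 2004 has 30 days: 201 − 30 = 171 left.
October 2004 has 31 days: 171 − 31 = 140 left.
September 2004 has 30 days: 140 − 30 = 110 left.
August 2004 has 31 days: 110 − 31 = 79 left.
July 2004 has 31 days: 79 − 31 = 48 left.
June 2004 has 30 days: 48 − 30 = 18 left.
May 2004 has 31 days; 31 − 18 = 13 → May 13, 2004.

May 13, 2004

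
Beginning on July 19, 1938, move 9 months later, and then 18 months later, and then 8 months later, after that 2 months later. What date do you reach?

Counting forward 9 months from July 19, 1938:
month 7 + 9 = 16, which is month 4 of year 1939 → April 1939.
Day 19 is valid in April, giving April 19, 1939.
Counting forward 18 months from April 19, 1939:
month 4 + 18 = 22, which is month 10 of year 1940 → October 1940.
Day 19 is valid in October, giving October 19, 1940.
Adding 8 months from October 19, 1940:
month 10 + 8 = 18, which is month 6 of year 1941 → June 1941.
Day 19 is valid in June, giving June 19, 1941.
Adding 2 months from June 19, 1941:
month 6 + 2 = 8 → August 1941.
Day 19 is valid in August, giving August 19, 1941.

August 19, 1941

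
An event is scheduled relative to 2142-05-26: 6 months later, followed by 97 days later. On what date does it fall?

Counting forward 6 months from May 26, 2142:
month 5 + 6 = 11 → November 2142.
Day 26 is valid in November, giving November 26, 2142.
Adding 97 days from November 26, 2142:
November has 30 days, so 30 − 26 = 4 days remain after November 26, 2142; 97 − 4 = 93 left.
December 2142 has 31 days: 93 − 31 = 62 left.
January 2143 has 31 days: 62 − 31 = 31 left.
February 2143 has 28 days (2143 is not a leap year): 31 − 28 = 3 left.
3 days into March 2143 → March 3, 2143.

March 3, 2143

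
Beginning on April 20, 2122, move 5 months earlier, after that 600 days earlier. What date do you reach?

March 30, 2120

Going back 5 months from April 20, 2122:
month 4 − 5 = -1, which is month 11 of year 2121 → November 2121.
Day 20 is valid in November, giving November 20, 2121.
Counting back 600 days from November 20, 2121:
Going back 20 days from November 20, 2121 reaches the end of the previous month; 600 − 20 = 580 left.
October 2121 has 31 days: 580 − 31 = 549 left.
September 2121 has 30 days: 549 − 30 = 519 left.
August 2121 has 31 days: 519 − 31 = 488 left.
July 2121 has 31 days: 488 − 31 = 457 left.
June 2121 has 30 days: 457 − 30 = 427 left.
May 2121 has 31 days: 427 − 31 = 396 left.
April 2121 has 30 days: 396 − 30 = 366 left.
March 2121 has 31 days: 366 − 31 = 335 left.
February 2121 has 28 days (2121 is not a leap year): 335 − 28 = 307 left.
January 2121 has 31 days: 307 − 31 = 276 left.
December 2120 has 31 days: 276 − 31 = 245 left.
November 2120 has 30 days: 245 − 30 = 215 left.
October 2120 has 31 days: 215 − 31 = 184 left.
September 2120 has 30 days: 184 − 30 = 154 left.
August 2120 has 31 days: 154 − 31 = 123 left.
July 2120 has 31 days: 123 − 31 = 92 left.
June 2120 has 30 days: 92 − 30 = 62 left.
May 2120 has 31 days: 62 − 31 = 31 left.
April 2120 has 30 days: 31 − 30 = 1 left.
March 2120 has 31 days; 31 − 1 = 30 → March 30, 2120.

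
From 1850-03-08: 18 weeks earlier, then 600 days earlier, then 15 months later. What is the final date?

Subtracting 18 weeks (= 126 days) from March 8, 1850:
Going back 8 days from March 8, 1850 reaches the end of the previous month; 126 − 8 = 118 left.
February 1850 has 28 days (1850 is not a leap year): 118 − 28 = 90 left.
January 1850 has 31 days: 90 − 31 = 59 left.
December 1849 has 31 days: 59 − 31 = 28 left.
November 1849 has 30 days; 30 − 28 = 2 → November 2, 1849.
Going back 600 days from November 2, 1849:
Going back 2 days from November 2, 1849 reaches the end of the previous month; 600 − 2 = 598 left.
October 1849 has 31 days: 598 − 31 = 567 left.
September 1849 has 30 days: 567 − 30 = 537 left.
August 1849 has 31 days: 537 − 31 = 506 left.
July 1849 has 31 days: 506 − 31 = 475 left.
June 1849 has 30 days: 475 − 30 = 445 left.
May 1849 has 31 days: 445 − 31 = 414 left.
April 1849 has 30 days: 414 − 30 = 384 left.
March 1849 has 31 days: 384 − 31 = 353 left.
February 1849 has 28 days (1849 is not a leap year): 353 − 28 = 325 left.
January 1849 has 31 days: 325 − 31 = 294 left.
December 1848 has 31 days: 294 − 31 = 263 left.
November 1848 has 30 days: 263 − 30 = 233 left.
October 1848 has 31 days: 233 − 31 = 202 left.
September 1848 has 30 days: 202 − 30 = 172 left.
August 1848 has 31 days: 172 − 31 = 141 left.
July 1848 has 31 days: 141 − 31 = 110 left.
June 1848 has 30 days: 110 − 30 = 80 left.
May 1848 has 31 days: 80 − 31 = 49 left.
April 1848 has 30 days: 49 − 30 = 19 left.
March 1848 has 31 days; 31 − 19 = 12 → March 12, 1848.
Adding 15 months from March 12, 1848:
month 3 + 15 = 18, which is month 6 of year 1849 → June 1849.
Day 12 is valid in June, giving June 12, 1849.

June 12, 1849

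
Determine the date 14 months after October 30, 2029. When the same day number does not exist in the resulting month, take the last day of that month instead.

December 30, 2030

Advancing 14 months from October 30, 2029.
month 10 + 14 = 24, which is month 12 of year 2030 → December 2030.
Day 30 is valid in December, giving December 30, 2030.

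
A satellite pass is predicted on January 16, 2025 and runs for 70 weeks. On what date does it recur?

May 21, 2026

Adding 70 weeks = 490 days from January 16, 2025.
January has 31 days, so 31 − 16 = 15 days remain after January 16, 2025; 490 − 15 = 475 left.
February 2025 has 28 days (2025 is not a leap year): 475 − 28 = 447 left.
March 2025 has 31 days: 447 − 31 = 416 left.
April 2025 has 30 days: 416 − 30 = 386 left.
May 2025 has 31 days: 386 − 31 = 355 left.
June 2025 has 30 days: 355 − 30 = 325 left.
July 2025 has 31 days: 325 − 31 = 294 left.
August 2025 has 31 days: 294 − 31 = 263 left.
September 2025 has 30 days: 263 − 30 = 233 left.
October 2025 has 31 days: 233 − 31 = 202 left.
November 2025 has 30 days: 202 − 30 = 172 left.
December 2025 has 31 days: 172 − 31 = 141 left.
January 2026 has 31 days: 141 − 31 = 110 left.
February 2026 has 28 days (2026 is not a leap year): 110 − 28 = 82 left.
March 2026 has 31 days: 82 − 31 = 51 left.
April 2026 has 30 days: 51 − 30 = 21 left.
21 days into May 2026 → May 21, 2026.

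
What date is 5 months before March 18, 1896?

Counting back 5 months from March 18, 1896.
month 3 − 5 = -2, which is month 10 of year 1895 → October 1895.
Day 18 is valid in October, giving October 18, 1895.

October 18, 1895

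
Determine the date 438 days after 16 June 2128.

August 28, 2129

Advancing 438 days from June 16, 2128.
June has 30 days, so 30 − 16 = 14 days remain after June 16, 2128; 438 − 14 = 424 left.
July 2128 has 31 days: 424 − 31 = 393 left.
August 2128 has 31 days: 393 − 31 = 362 left.
September 2128 has 30 days: 362 − 30 = 332 left.
October 2128 has 31 days: 332 − 31 = 301 left.
November 2128 has 30 days: 301 − 30 = 271 left.
December 2128 has 31 days: 271 − 31 = 240 left.
January 2129 has 31 days: 240 − 31 = 209 left.
February 2129 has 28 days (2129 is not a leap year): 209 − 28 = 181 left.
March 2129 has 31 days: 181 − 31 = 150 left.
April 2129 has 30 days: 150 − 30 = 120 left.
May 2129 has 31 days: 120 − 31 = 89 left.
June 2129 has 30 days: 89 − 30 = 59 left.
July 2129 has 31 days: 59 − 31 = 28 left.
28 days into August 2129 → August 28, 2129.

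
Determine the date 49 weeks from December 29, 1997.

Counting forward 49 weeks = 343 days from December 29, 1997.
December has 31 days, so 31 − 29 = 2 days remain after December 29, 1997; 343 − 2 = 341 left.
January 1998 has 31 days: 341 − 31 = 310 left.
February 1998 has 28 days (1998 is not a leap year): 310 − 28 = 282 left.
March 1998 has 31 days: 282 − 31 = 251 left.
April 1998 has 30 days: 251 − 30 = 221 left.
May 1998 has 31 days: 221 − 31 = 190 left.
June 1998 has 30 days: 190 − 30 = 160 left.
July 1998 has 31 days: 160 − 31 = 129 left.
August 1998 has 31 days: 129 − 31 = 98 left.
September 1998 has 30 days: 98 − 30 = 68 left.
October 1998 has 31 days: 68 − 31 = 37 left.
November 1998 has 30 days: 37 − 30 = 7 left.
7 days into December 1998 → December 7, 1998.

December 7, 1998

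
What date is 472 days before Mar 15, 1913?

Counting back 472 days from March 15, 1913.
Going back 15 days from March 15, 1913 reaches the end of the previous month; 472 − 15 = 457 left.
February 1913 has 28 days (1913 is not a leap year): 457 − 28 = 429 left.
January 1913 has 31 days: 429 − 31 = 398 left.
December 1912 has 31 days: 398 − 31 = 367 left.
November 1912 has 30 days: 367 − 30 = 337 left.
October 1912 has 31 days: 337 − 31 = 306 left.
September 1912 has 30 days: 306 − 30 = 276 left.
August 1912 has 31 days: 276 − 31 = 245 left.
July 1912 has 31 days: 245 − 31 = 214 left.
June 1912 has 30 days: 214 − 30 = 184 left.
May 1912 has 31 days: 184 − 31 = 153 left.
April 1912 has 30 days: 153 − 30 = 123 left.
March 1912 has 31 days: 123 − 31 = 92 left.
February 1912 has 29 days (1912 is a leap year): 92 − 29 = 63 left.
January 1912 has 31 days: 63 − 31 = 32 left.
December 1911 has 31 days: 32 − 31 = 1 left.
November 1911 has 30 days; 30 − 1 = 29 → November 29, 1911.

November 29, 1911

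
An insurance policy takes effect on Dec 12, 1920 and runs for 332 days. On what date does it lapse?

Adding 332 days from December 12, 1920.
December has 31 days, so 31 − 12 = 19 days remain after December 12, 1920; 332 − 19 = 313 left.
January 1921 has 31 days: 313 − 31 = 282 left.
February 1921 has 28 days (1921 is not a leap year): 282 − 28 = 254 left.
March 1921 has 31 days: 254 − 31 = 223 left.
April 1921 has 30 days: 223 − 30 = 193 left.
May 1921 has 31 days: 193 − 31 = 162 left.
June 1921 has 30 days: 162 − 30 = 132 left.
July 1921 has 31 days: 132 − 31 = 101 left.
August 1921 has 31 days: 101 − 31 = 70 left.
September 1921 has 30 days: 70 − 30 = 40 left.
October 1921 has 31 days: 40 − 31 = 9 left.
9 days into November 1921 → November 9, 1921.

November 9, 1921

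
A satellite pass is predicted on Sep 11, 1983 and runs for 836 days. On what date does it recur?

Adding 836 days from September 11, 1983.
September has 30 days, so 30 − 11 = 19 days remain after September 11, 1983; 836 − 19 = 817 left.
October 1983 has 31 days: 817 − 31 = 786 left.
November 1983 has 30 days: 786 − 30 = 756 left.
December 1983 has 31 days: 756 − 31 = 725 left.
January 1984 has 31 days: 725 − 31 = 694 left.
February 1984 has 29 days (1984 is a leap year): 694 − 29 = 665 left.
March 1984 has 31 days: 665 − 31 = 634 left.
April 1984 has 30 days: 634 − 30 = 604 left.
May 1984 has 31 days: 604 − 31 = 573 left.
June 1984 has 30 days: 573 − 30 = 543 left.
July 1984 has 31 days: 543 − 31 = 512 left.
August 1984 has 31 days: 512 − 31 = 481 left.
September 1984 has 30 days: 481 − 30 = 451 left.
October 1984 has 31 days: 451 − 31 = 420 left.
November 1984 has 30 days: 420 − 30 = 390 left.
December 1984 has 31 days: 390 − 31 = 359 left.
January 1985 has 31 days: 359 − 31 = 328 left.
February 1985 has 28 days (1985 is not a leap year): 328 − 28 = 300 left.
March 1985 has 31 days: 300 − 31 = 269 left.
April 1985 has 30 days: 269 − 30 = 239 left.
May 1985 has 31 days: 239 − 31 = 208 left.
June 1985 has 30 days: 208 − 30 = 178 left.
July 1985 has 31 days: 178 − 31 = 147 left.
August 1985 has 31 days: 147 − 31 = 116 left.
September 1985 has 30 days: 116 − 30 = 86 left.
October 1985 has 31 days: 86 − 31 = 55 left.
November 1985 has 30 days: 55 − 30 = 25 left.
25 days into December 1985 → December 25, 1985.

December 25, 1985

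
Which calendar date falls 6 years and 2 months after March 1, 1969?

May 1, 1975

Adding 6 years and 2 months from March 1, 1969.
+6 years → 1975; month 3 + 2 = 5 → May 1975.
Day 1 is valid in May, giving May 1, 1975.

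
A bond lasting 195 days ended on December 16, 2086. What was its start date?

June 4, 2086

Subtracting 195 days from December 16, 2086.
Going back 16 days from December 16, 2086 reaches the end of the previous month; 195 − 16 = 179 left.
November 2086 has 30 days: 179 − 30 = 149 left.
October 2086 has 31 days: 149 − 31 = 118 left.
September 2086 has 30 days: 118 − 30 = 88 left.
August 2086 has 31 days: 88 − 31 = 57 left.
July 2086 has 31 days: 57 − 31 = 26 left.
June 2086 has 30 days; 30 − 26 = 4 → June 4, 2086.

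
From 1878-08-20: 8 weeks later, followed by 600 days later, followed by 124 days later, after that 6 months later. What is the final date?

April 8, 1881

Adding 8 weeks (= 56 days) from August 20, 1878:
August has 31 days, so 31 − 20 = 11 days remain after August 20, 1878; 56 − 11 = 45 left.
September 1878 has 30 days: 45 − 30 = 15 left.
15 days into October 1878 → October 15, 1878.
Adding 600 days from October 15, 1878:
October has 31 days, so 31 − 15 = 16 days remain after October 15, 1878; 600 − 16 = 584 left.
November 1878 has 30 days: 584 − 30 = 554 left.
December 1878 has 31 days: 554 − 31 = 523 left.
January 1879 has 31 days: 523 − 31 = 492 left.
February 1879 has 28 days (1879 is not a leap year): 492 − 28 = 464 left.
March 1879 has 31 days: 464 − 31 = 433 left.
April 1879 has 30 days: 433 − 30 = 403 left.
May 1879 has 31 days: 403 − 31 = 372 left.
June 1879 has 30 days: 372 − 30 = 342 left.
July 1879 has 31 days: 342 − 31 = 311 left.
August 1879 has 31 days: 311 − 31 = 280 left.
September 1879 has 30 days: 280 − 30 = 250 left.
October 1879 has 31 days: 250 − 31 = 219 left.
November 1879 has 30 days: 219 − 30 = 189 left.
December 1879 has 31 days: 189 − 31 = 158 left.
January 1880 has 31 days: 158 − 31 = 127 left.
February 1880 has 29 days (1880 is a leap year): 127 − 29 = 98 left.
March 1880 has 31 days: 98 − 31 = 67 left.
April 1880 has 30 days: 67 − 30 = 37 left.
May 1880 has 31 days: 37 − 31 = 6 left.
6 days into June 1880 → June 6, 1880.
Adding 124 days from June 6, 1880:
June has 30 days, so 30 − 6 = 24 days remain after June 6, 1880; 124 − 24 = 100 left.
July 1880 has 31 days: 100 − 31 = 69 left.
August 1880 has 31 days: 69 − 31 = 38 left.
September 1880 has 30 days: 38 − 30 = 8 left.
8 days into October 1880 → October 8, 1880.
Adding 6 months from October 8, 1880:
month 10 + 6 = 16, which is month 4 of year 1881 → April 1881.
Day 8 is valid in April, giving April 8, 1881.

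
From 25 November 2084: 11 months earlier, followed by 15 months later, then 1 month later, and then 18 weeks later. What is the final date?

August 29, 2085

Going back 11 months from November 25, 2084:
month 11 − 11 = 0, which is month 12 of year 2083 → December 2083.
Day 25 is valid in December, giving December 25, 2083.
Advancing 15 months from December 25, 2083:
month 12 + 15 = 27, which is month 3 of year 2085 → March 2085.
Day 25 is valid in March, giving March 25, 2085.
Advancing 1 month from March 25, 2085:
month 3 + 1 = 4 → April 2085.
Day 25 is valid in April, giving April 25, 2085.
Advancing 18 weeks (= 126 days) from April 25, 2085:
April has 30 days, so 30 − 25 = 5 days remain after April 25, 2085; 126 − 5 = 121 left.
May 2085 has 31 days: 121 − 31 = 90 left.
June 2085 has 30 days: 90 − 30 = 60 left.
July 2085 has 31 days: 60 − 31 = 29 left.
29 days into August 2085 → August 29, 2085.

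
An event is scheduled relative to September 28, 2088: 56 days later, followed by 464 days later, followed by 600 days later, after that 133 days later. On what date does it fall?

Counting forward 56 days from September 28, 2088:
September has 30 days, so 30 − 28 = 2 days remain after September 28, 2088; 56 − 2 = 54 left.
October 2088 has 31 days: 54 − 31 = 23 left.
23 days into November 2088 → November 23, 2088.
Advancing 464 days from November 23, 2088:
November has 30 days, so 30 − 23 = 7 days remain after November 23, 2088; 464 − 7 = 457 left.
December 2088 has 31 days: 457 − 31 = 426 left.
January 2089 has 31 days: 426 − 31 = 395 left.
February 2089 has 28 days (2089 is not a leap year): 395 − 28 = 367 left.
March 2089 has 31 days: 367 − 31 = 336 left.
April 2089 has 30 days: 336 − 30 = 306 left.
May 2089 has 31 days: 306 − 31 = 275 left.
June 2089 has 30 days: 275 − 30 = 245 left.
July 2089 has 31 days: 245 − 31 = 214 left.
August 2089 has 31 days: 214 − 31 = 183 left.
September 2089 has 30 days: 183 − 30 = 153 left.
October 2089 has 31 days: 153 − 31 = 122 left.
November 2089 has 30 days: 122 − 30 = 92 left.
December 2089 has 31 days: 92 − 31 = 61 left.
January 2090 has 31 days: 61 − 31 = 30 left.
February 2090 has 28 days (2090 is not a leap year): 30 − 28 = 2 left.
2 days into March 2090 → March 2, 2090.
Counting forward 600 days from March 2, 2090:
March has 31 days, so 31 − 2 = 29 days remain after March 2, 2090; 600 − 29 = 571 left.
April 2090 has 30 days: 571 − 30 = 541 left.
May 2090 has 31 days: 541 − 31 = 510 left.
June 2090 has 30 days: 510 − 30 = 480 left.
July 2090 has 31 days: 480 − 31 = 449 left.
August 2090 has 31 days: 449 − 31 = 418 left.
September 2090 has 30 days: 418 − 30 = 388 left.
October 2090 has 31 days: 388 − 31 = 357 left.
November 2090 has 30 days: 357 − 30 = 327 left.
December 2090 has 31 days: 327 − 31 = 296 left.
January 2091 has 31 days: 296 − 31 = 265 left.
February 2091 has 28 days (2091 is not a leap year): 265 − 28 = 237 left.
March 2091 has 31 days: 237 − 31 = 206 left.
April 2091 has 30 days: 206 − 30 = 176 left.
May 2091 has 31 days: 176 − 31 = 145 left.
June 2091 has 30 days: 145 − 30 = 115 left.
July 2091 has 31 days: 115 − 31 = 84 left.
August 2091 has 31 days: 84 − 31 = 53 left.
September 2091 has 30 days: 53 − 30 = 23 left.
23 days into October 2091 → October 23, 2091.
Advancing 133 days from October 23, 2091:
October has 31 days, so 31 − 23 = 8 days remain after October 23, 2091; 133 − 8 = 125 left.
November 2091 has 30 days: 125 − 30 = 95 left.
December 2091 has 31 days: 95 − 31 = 64 left.
January 2092 has 31 days: 64 − 31 = 33 left.
February 2092 has 29 days (2092 is a leap year): 33 − 29 = 4 left.
4 days into March 2092 → March 4, 2092.

March 4, 2092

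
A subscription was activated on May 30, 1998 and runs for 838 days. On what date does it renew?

Adding 838 days from May 30, 1998.
May has 31 days, so 31 − 30 = 1 day remains after May 30, 1998; 838 − 1 = 837 left.
June 1998 has 30 days: 837 − 30 = 807 left.
July 1998 has 31 days: 807 − 31 = 776 left.
August 1998 has 31 days: 776 − 31 = 745 left.
September 1998 has 30 days: 745 − 30 = 715 left.
October 1998 has 31 days: 715 − 31 = 684 left.
November 1998 has 30 days: 684 − 30 = 654 left.
December 1998 has 31 days: 654 − 31 = 623 left.
January 1999 has 31 days: 623 − 31 = 592 left.
February 1999 has 28 days (1999 is not a leap year): 592 − 28 = 564 left.
March 1999 has 31 days: 564 − 31 = 533 left.
April 1999 has 30 days: 533 − 30 = 503 left.
May 1999 has 31 days: 503 − 31 = 472 left.
June 1999 has 30 days: 472 − 30 = 442 left.
July 1999 has 31 days: 442 − 31 = 411 left.
August 1999 has 31 days: 411 − 31 = 380 left.
September 1999 has 30 days: 380 − 30 = 350 left.
October 1999 has 31 days: 350 − 31 = 319 left.
November 1999 has 30 days: 319 − 30 = 289 left.
December 1999 has 31 days: 289 − 31 = 258 left.
January 2000 has 31 days: 258 − 31 = 227 left.
February 2000 has 29 days (2000 is a leap year (divisible by 400)): 227 − 29 = 198 left.
March 2000 has 31 days: 198 − 31 = 167 left.
April 2000 has 30 days: 167 − 30 = 137 left.
May 2000 has 31 days: 137 − 31 = 106 left.
June 2000 has 30 days: 106 − 30 = 76 left.
July 2000 has 31 days: 76 − 31 = 45 left.
August 2000 has 31 days: 45 − 31 = 14 left.
14 days into September 2000 → September 14, 2000.

September 14, 2000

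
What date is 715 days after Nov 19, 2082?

November 3, 2084

Advancing 715 days from November 19, 2082.
November has 30 days, so 30 − 19 = 11 days remain after November 19, 2082; 715 − 11 = 704 left.
December 2082 has 31 days: 704 − 31 = 673 left.
January 2083 has 31 days: 673 − 31 = 642 left.
February 2083 has 28 days (2083 is not a leap year): 642 − 28 = 614 left.
March 2083 has 31 days: 614 − 31 = 583 left.
April 2083 has 30 days: 583 − 30 = 553 left.
May 2083 has 31 days: 553 − 31 = 522 left.
June 2083 has 30 days: 522 − 30 = 492 left.
July 2083 has 31 days: 492 − 31 = 461 left.
August 2083 has 31 days: 461 − 31 = 430 left.
September 2083 has 30 days: 430 − 30 = 400 left.
October 2083 has 31 days: 400 − 31 = 369 left.
November 2083 has 30 days: 369 − 30 = 339 left.
December 2083 has 31 days: 339 − 31 = 308 left.
January 2084 has 31 days: 308 − 31 = 277 left.
February 2084 has 29 days (2084 is a leap year): 277 − 29 = 248 left.
March 2084 has 31 days: 248 − 31 = 217 left.
April 2084 has 30 days: 217 − 30 = 187 left.
May 2084 has 31 days: 187 − 31 = 156 left.
June 2084 has 30 days: 156 − 30 = 126 left.
July 2084 has 31 days: 126 − 31 = 95 left.
August 2084 has 31 days: 95 − 31 = 64 left.
September 2084 has 30 days: 64 − 30 = 34 left.
October 2084 has 31 days: 34 − 31 = 3 left.
3 days into November 2084 → November 3, 2084.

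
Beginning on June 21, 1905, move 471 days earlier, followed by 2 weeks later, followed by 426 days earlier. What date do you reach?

Going back 471 days from June 21, 1905:
Going back 21 days from June 21, 1905 reaches the end of the previous month; 471 − 21 = 450 left.
May 1905 has 31 days: 450 − 31 = 419 left.
April 1905 has 30 days: 419 − 30 = 389 left.
March 1905 has 31 days: 389 − 31 = 358 left.
February 1905 has 28 days (1905 is not a leap year): 358 − 28 = 330 left.
January 1905 has 31 days: 330 − 31 = 299 left.
December 1904 has 31 days: 299 − 31 = 268 left.
November 1904 has 30 days: 268 − 30 = 238 left.
October 1904 has 31 days: 238 − 31 = 207 left.
September 1904 has 30 days: 207 − 30 = 177 left.
August 1904 has 31 days: 177 − 31 = 146 left.
July 1904 has 31 days: 146 − 31 = 115 left.
June 1904 has 30 days: 115 − 30 = 85 left.
May 1904 has 31 days: 85 − 31 = 54 left.
April 1904 has 30 days: 54 − 30 = 24 left.
March 1904 has 31 days; 31 − 24 = 7 → March 7, 1904.
Counting forward 2 weeks (= 14 days) from March 7, 1904:
March has 31 days; 7 + 14 = 21, still in March.
Counting back 426 days from March 21, 1904:
Going back 21 days from March 21, 1904 reaches the end of the previous month; 426 − 21 = 405 left.
February 1904 has 29 days (1904 is a leap year): 405 − 29 = 376 left.
January 1904 has 31 days: 376 − 31 = 345 left.
December 1903 has 31 days: 345 − 31 = 314 left.
November 1903 has 30 days: 314 − 30 = 284 left.
October 1903 has 31 days: 284 − 31 = 253 left.
September 1903 has 30 days: 253 − 30 = 223 left.
August 1903 has 31 days: 223 − 31 = 192 left.
July 1903 has 31 days: 192 − 31 = 161 left.
June 1903 has 30 days: 161 − 30 = 131 left.
May 1903 has 31 days: 131 − 31 = 100 left.
April 1903 has 30 days: 100 − 30 = 70 left.
March 1903 has 31 days: 70 − 31 = 39 left.
February 1903 has 28 days (1903 is not a leap year): 39 − 28 = 11 left.
January 1903 has 31 days; 31 − 11 = 20 → January 20, 1903.

January 20, 1903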